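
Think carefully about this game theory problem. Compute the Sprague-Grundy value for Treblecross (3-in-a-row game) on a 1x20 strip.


Treblecross: place X on empty cells; 3-in-a-row wins.
Playing within two cells of an existing X lets the opponent win at once, so sensible play treats the cells i-2..i+2 around each X as dead. The player left with no safe cell loses, so this is a normal-play take-away game on strips of safe cells.
Placing X at cell i (0-indexed) of a strip of k safe cells leaves independent strips of sizes max(0, i-2) and max(0, k-i-3). Hence G(k) = mex{ G(max(0,i-2)) XOR G(max(0,k-i-3)) : 0 <= i < k }, with G(0) = 0.
G(1): splits (0,0):0^0=0 -> mex({0}) = 1
G(2): splits (0,0):0^0=0 -> mex({0}) = 1
G(3): splits (0,0):0^0=0 -> mex({0}) = 1
G(4): splits (0,1):0^1=1 (0,0):0^0=0 -> mex({0, 1}) = 2
G(5): splits (0,2):0^1=1 (0,1):0^1=1 (0,0):0^0=0 -> mex({0, 1}) = 2
G(6) = mex({1}) = 0
G(7) = mex({0, 1, 2}) = 3
G(8) = mex({0, 1, 2}) = 3
G(9) = mex({0, 2}) = 1
G(10) = mex({0, 2, 3}) = 1
G(11) = mex({0, 3}) = 1
G(12) = mex({1, 3}) = 0
G(13) = mex({0, 1, 2, 3}) = 4
G(14) = mex({0, 1, 2}) = 3
G(15) = mex({0, 1, 2}) = 3
G(16) = mex({0, 1, 2, 4}) = 3
G(17) = mex({0, 1, 3, 4}) = 2
G(18) = mex({0, 1, 3, 4}) = 2
G(19) = mex({0, 1, 3, 5}) = 2
G(20) = mex({0, 1, 2, 3, 5}) = 4
Therefore G(20) = 4.

4


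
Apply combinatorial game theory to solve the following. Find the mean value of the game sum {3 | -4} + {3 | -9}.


G1 = {3 | -4}, G2 = {3 | -9}
Each is a switch {a | b} with numbers a > b; its mean value is (a + b)/2, and mean value is additive over game sums: m(G1 + G2) = m(G1) + m(G2).
Mean of G1 = (3 + (-4))/2 = -1/2 = -1/2
Mean of G2 = (3 + (-9))/2 = -6/2 = -3
Mean of G1 + G2 = -1/2 + -3 = -7/2

-7/2


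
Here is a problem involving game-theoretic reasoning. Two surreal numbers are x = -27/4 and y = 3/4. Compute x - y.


x = -27/4, y = 3/4
Converting to common denominator: 4
x = -27/4, y = 3/4
x - y = -27/4 - 3/4 = -15/2

-15/2


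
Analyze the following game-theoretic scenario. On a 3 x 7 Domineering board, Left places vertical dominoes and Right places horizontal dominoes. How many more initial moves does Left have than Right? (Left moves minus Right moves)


Board is 3 x 7 (rows x cols).
Left (vertical) placements: (rows-1) * cols = 2 * 7 = 14
Right (horizontal) placements: rows * (cols-1) = 3 * 6 = 18
Advantage = Left - Right = 14 - 18 = -4

-4


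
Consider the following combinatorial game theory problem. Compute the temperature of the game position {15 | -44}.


The game is {15 | -44}, a switch {a | b} with numbers a > b.
Cooling {a | b} by t gives {a - t | b + t}, which stops being hot when a - t = b + t, i.e. at t = (a - b)/2. So the temperature of a switch is (a - b)/2.
Temperature = (Left option - Right option) / 2
= (15 - (-44)) / 2
= 59 / 2
= 59/2

59/2


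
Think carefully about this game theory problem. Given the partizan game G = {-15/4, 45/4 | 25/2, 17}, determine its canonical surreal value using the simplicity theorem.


Left options: {-15/4, 45/4}, max = 45/4
Right options: {25/2, 17}, min = 25/2
All options are numbers and max(Left) < min(Right), so by the simplicity theorem the value is the simplest (earliest-born) number strictly between 45/4 and 25/2.
The only integer strictly between 45/4 and 25/2 is 12.
No non-integer in the interval can be simpler: if x is a non-integer in the interval, then floor(x) or ceil(x) also lies in the interval (the interval contains an integer), and both are proper prefixes of x's sign expansion, i.e. born earlier. So the game value is 12.
Game value = 12

12


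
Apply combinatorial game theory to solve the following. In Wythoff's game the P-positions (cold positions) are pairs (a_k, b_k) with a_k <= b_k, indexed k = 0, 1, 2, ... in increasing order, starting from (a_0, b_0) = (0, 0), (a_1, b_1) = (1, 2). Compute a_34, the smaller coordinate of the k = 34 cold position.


By Wythoff's theorem, a_k = floor(k * phi) and b_k = floor(k * phi^2) = a_k + k, where phi = (1 + sqrt(5))/2 is the golden ratio.
phi = (1 + sqrt(5))/2 = 1.618034
k = 34
k * phi = 34 * 1.618034 = 55.013156
a_34 = floor(k * phi) = 55

55


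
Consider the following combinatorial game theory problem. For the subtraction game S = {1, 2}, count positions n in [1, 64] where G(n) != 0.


Subtraction set S = {1, 2}, so G(n) = n mod 3.
G(n) = 0 when n is a multiple of 3.
Multiples of 3 in [1, 64]: 21
N-positions (nonzero Grundy) = 64 - 21 = 43

43


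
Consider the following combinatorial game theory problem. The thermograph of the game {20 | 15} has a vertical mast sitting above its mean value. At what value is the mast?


Game = {20 | 15}, a switch {a | b} with numbers a > b.
Its thermograph has left wall a - t and right wall b + t, which meet at t = (a - b)/2, where both equal (a + b)/2. So the mast (mean value) is at (a + b)/2.
Mean = (20 + (15))/2 = 35/2 = 35/2

35/2


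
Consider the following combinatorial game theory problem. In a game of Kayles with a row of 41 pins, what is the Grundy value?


Kayles: a move removes 1 or 2 adjacent pins from a contiguous row.
Removing pins from a row of k leaves two independent rows (a, b) with a + b = k - 1 (one pin) or a + b = k - 2 (two pins); an end removal gives a = 0.
By Sprague-Grundy, G(k) = mex{ G(a) XOR G(b) } over all these splits. G(0) = 0.
G(1): splits (0,0):0^0=0 -> mex({0}) = 1
G(2): splits (0,1):0^1=1 (0,0):0^0=0 -> mex({0, 1}) = 2
G(3): splits (0,2):0^2=2 (1,1):1^1=0 (0,1):0^1=1 -> mex({0, 1, 2}) = 3
G(4): splits (0,3):0^3=3 (1,2):1^2=3 (0,2):0^2=2 (1,1):1^1=0 -> mex({0, 2, 3}) = 1
G(5): splits (0,4):0^1=1 (1,3):1^3=2 (2,2):2^2=0 (0,3):0^3=3 (1,2):1^2=3 -> mex({0, 1, 2, 3}) = 4
G(6) = mex({0, 1, 2, 4}) = 3
G(7) = mex({0, 1, 3, 4, 5}) = 2
G(8) = mex({0, 2, 3, 5, 6}) = 1
G(9) = mex({0, 1, 2, 3, 6, 7}) = 4
G(10) = mex({0, 1, 3, 4, 5, 7}) = 2
G(11) = mex({0, 1, 2, 3, 4, 5}) = 6
G(12) = mex({0, 1, 2, 3, 5, 6, 7}) = 4
G(13) = mex({0, 2, 3, 4, 6, 7}) = 1
G(14) = mex({0, 1, 4, 5, 6, 7}) = 2
G(15) = mex({0, 1, 2, 3, 4, 5, 6}) = 7
G(16) = mex({0, 2, 3, 5, 6, 7}) = 1
G(17) = mex({0, 1, 2, 3, 5, 6, 7}) = 4
G(18) = mex({0, 1, 2, 4, 5, 6}) = 3
G(19) = mex({0, 1, 3, 4, 5, 7}) = 2
G(20) = mex({0, 2, 3, 4, 5, 6, 7}) = 1
G(21) = mex({0, 1, 2, 3, 5, 6, 7}) = 4
G(22) = mex({0, 1, 2, 3, 4, 5, 7}) = 6
G(23) = mex({0, 1, 2, 3, 4, 5, 6}) = 7
G(24) = mex({0, 1, 2, 3, 5, 6, 7}) = 4
G(25) = mex({0, 2, 3, 4, 6, 7}) = 1
G(26) = mex({0, 1, 3, 4, 5, 6, 7}) = 2
G(27) = mex({0, 1, 2, 3, 4, 5, 6, 7}) = 8
G(28) = mex({0, 1, 2, 3, 4, 6, 7, 8}) = 5
G(29) = mex({0, 1, 2, 3, 5, 6, 7, 8, 9}) = 4
G(30) = mex({0, 1, 2, 3, 4, 5, 6, 9, 10}) = 7
G(31) = mex({0, 1, 3, 4, 5, 7, 10, 11}) = 2
G(32) = mex({0, 2, 3, 4, 5, 6, 7, 9, 11}) = 1
G(33) = mex({0, 1, 2, 3, 4, 5, 6, 7, 9, 12}) = 8
G(34) = mex({0, 1, 2, 3, 4, 5, 7, 8, 11, 12}) = 6
G(35) = mex({0, 1, 2, 3, 4, 5, 6, 8, 9, 10, 11}) = 7
G(36) = mex({0, 1, 2, 3, 5, 6, 7, 9, 10}) = 4
G(37) = mex({0, 2, 3, 4, 6, 7, 9, 10, 11, 12}) = 1
G(38) = mex({0, 1, 3, 4, 5, 6, 7, 9, 10, 11, 12}) = 2
G(39) = mex({0, 1, 2, 4, 5, 6, 7, 9, 10, 12, 14}) = 3
G(40) = mex({0, 2, 3, 4, 6, 7, 11, 12, 14}) = 1
G(41) = mex({0, 1, 2, 3, 5, 6, 7, 9, 10, 11, 12}) = 4
Therefore G(41) = 4.

4


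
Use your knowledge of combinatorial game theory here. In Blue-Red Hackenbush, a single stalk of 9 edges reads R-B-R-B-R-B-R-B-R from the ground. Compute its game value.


Edges (from ground): R-B-R-B-R-B-R-B-R
By Berlekamp's sign-expansion rule, a Blue-Red Hackenbush stalk has the value of the surreal number whose sign sequence is the edge sequence with B -> + and R -> -.
Sign sequence: -+-+-+-+-
Trace the sign expansion in the surreal number tree, starting from 0:
Edge 1: R (sign -) -> bounds (-inf, 0), value = -1
Edge 2: B (sign +) -> bounds (-1, 0), value = -1/2
Edge 3: R (sign -) -> bounds (-1, -1/2), value = -3/4
Edge 4: B (sign +) -> bounds (-3/4, -1/2), value = -5/8
Edge 5: R (sign -) -> bounds (-3/4, -5/8), value = -11/16
Edge 6: B (sign +) -> bounds (-11/16, -5/8), value = -21/32
Edge 7: R (sign -) -> bounds (-11/16, -21/32), value = -43/64
Edge 8: B (sign +) -> bounds (-43/64, -21/32), value = -85/128
Edge 9: R (sign -) -> bounds (-43/64, -85/128), value = -171/256
Game value = -171/256

-171/256


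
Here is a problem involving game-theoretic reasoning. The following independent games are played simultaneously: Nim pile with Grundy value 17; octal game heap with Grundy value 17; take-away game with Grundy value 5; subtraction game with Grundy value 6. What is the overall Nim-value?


By the Sprague-Grundy theorem, the Grundy value of a sum of games is the XOR of individual Grundy values.
Nim pile: Grundy value = 17. Running XOR: 0 XOR 17 = 17
octal game heap: Grundy value = 17. Running XOR: 17 XOR 17 = 0
take-away game: Grundy value = 5. Running XOR: 0 XOR 5 = 5
subtraction game: Grundy value = 6. Running XOR: 5 XOR 6 = 3
The combined Grundy value is 3.

3


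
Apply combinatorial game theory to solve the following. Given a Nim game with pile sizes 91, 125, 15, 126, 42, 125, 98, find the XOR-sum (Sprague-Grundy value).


We need the XOR (exclusive or) of all pile sizes.
After XOR-ing pile 1 (size 91): 0 XOR 91 = 91
After XOR-ing pile 2 (size 125): 91 XOR 125 = 38
After XOR-ing pile 3 (size 15): 38 XOR 15 = 41
After XOR-ing pile 4 (size 126): 41 XOR 126 = 87
After XOR-ing pile 5 (size 42): 87 XOR 42 = 125
After XOR-ing pile 6 (size 125): 125 XOR 125 = 0
After XOR-ing pile 7 (size 98): 0 XOR 98 = 98
The Nim-value of this position is 98.

98


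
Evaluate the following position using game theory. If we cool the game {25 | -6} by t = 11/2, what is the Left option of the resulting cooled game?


Original game: {25 | -6} (a switch {a | b} with a > b).
Cooling by t (for t below the temperature (a - b)/2 = 31/2) taxes each move by t: {a | b} cooled by t is {a - t | b + t}.
Cooling amount: t = 11/2
Cooled Left option: 25 - 11/2 = 39/2
Cooled Right option: -6 + 11/2 = -1/2
Cooled game: {39/2 | -1/2}
Left option = 39/2

39/2


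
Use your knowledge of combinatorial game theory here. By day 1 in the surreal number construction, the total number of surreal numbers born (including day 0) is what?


Day 0: {|} = 0 is born. Count = 1.
Day n: the number of surreal numbers born by day n is 2^(n+1) - 1.
By day 0: 2^1 - 1 = 1
By day 1: 2^2 - 1 = 3
By day 1: 3 surreal numbers.

3


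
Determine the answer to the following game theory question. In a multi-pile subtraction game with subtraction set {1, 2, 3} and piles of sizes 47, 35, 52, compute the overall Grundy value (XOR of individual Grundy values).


Subtraction set: {1, 2, 3}
For this subtraction set, G(n) = n mod 4 (period = max + 1 = 4).
Pile 1 (size 47): G(47) = 47 mod 4 = 3
Pile 2 (size 35): G(35) = 35 mod 4 = 3
Pile 3 (size 52): G(52) = 52 mod 4 = 0
Total Grundy value = XOR of all: 3 XOR 3 XOR 0 = 0

0


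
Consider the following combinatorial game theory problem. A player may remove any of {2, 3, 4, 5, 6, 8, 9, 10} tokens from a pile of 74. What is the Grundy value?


The subtraction set is S = {2, 3, 4, 5, 6, 8, 9, 10}.
G(k) = mex{ G(k - s) : s in S, s <= k }. We compute iteratively: G(0) = 0.
G(1) = mex({}) = 0
G(2) = mex({0}) = 1
G(3) = mex({0}) = 1
G(4) = mex({0, 1}) = 2
G(5) = mex({0, 1}) = 2
G(6) = mex({0, 1, 2}) = 3
G(7) = mex({0, 1, 2}) = 3
G(8) = mex({0, 1, 2, 3}) = 4
G(9) = mex({0, 1, 2, 3}) = 4
G(10) = mex({0, 1, 2, 3, 4}) = 5
G(11) = mex({0, 1, 2, 3, 4}) = 5
G(12) = mex({1, 2, 3, 4, 5}) = 0
G(13) = mex({1, 2, 3, 4, 5}) = 0
G(14) = mex({0, 2, 3, 4, 5}) = 1
G(15) = mex({0, 2, 3, 4, 5}) = 1
G(16) = mex({0, 1, 3, 4, 5}) = 2
G(17) = mex({0, 1, 3, 4, 5}) = 2
G(18) = mex({0, 1, 2, 4, 5}) = 3
G(19) = mex({0, 1, 2, 4, 5}) = 3
G(20) = mex({0, 1, 2, 3, 5}) = 4
G(21) = mex({0, 1, 2, 3, 5}) = 4
Observe that G(12)..G(21) = 0, 0, 1, 1, 2, 2, 3, 3, 4, 4 repeats G(0)..G(9) = 0, 0, 1, 1, 2, 2, 3, 3, 4, 4.
For k >= max(S) = 10, G(k) is determined by the previous 10 values G(k-10)..G(k-1); a window of 10 consecutive values has recurred shifted by 12, so by induction G(k + 12) = G(k) for all k >= 0: the sequence is periodic from the start with period 12.
One period: G(0..11) = 0, 0, 1, 1, 2, 2, 3, 3, 4, 4, 5, 5.
74 mod 12 = 2, so G(74) = G(2) = 1.

1


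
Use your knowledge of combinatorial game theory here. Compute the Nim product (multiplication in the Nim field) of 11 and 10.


Nim multiplication is bilinear over XOR: (u XOR v) * w = (u*w) XOR (v*w).
So we split each operand into its bit components and XOR the pairwise Nim products.
11 = 1 + 2 + 8 (as XOR of powers of 2).
10 = 2 + 8 (as XOR of powers of 2).
Using the standard Nim-product table on single bits:
  2*2 = 3,   2*4 = 8,   2*8 = 12,
  4*4 = 6,   4*8 = 11,  8*8 = 13,
and  1*x = x (identity), k*l = l*k (commutative).
Pairwise Nim products:
  1 * 2 = 2
  1 * 8 = 8
  2 * 2 = 3
  2 * 8 = 12
  8 * 2 = 12
  8 * 8 = 13
XOR them: 2 XOR 8 XOR 3 XOR 12 XOR 12 XOR 13 = 4.
Result: 11 * 10 = 4 (in Nim).

4


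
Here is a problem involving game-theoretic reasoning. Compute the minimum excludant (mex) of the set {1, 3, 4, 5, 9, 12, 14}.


Set = {1, 3, 4, 5, 9, 12, 14}
0 is NOT in the set. This is the mex.
mex = 0

0


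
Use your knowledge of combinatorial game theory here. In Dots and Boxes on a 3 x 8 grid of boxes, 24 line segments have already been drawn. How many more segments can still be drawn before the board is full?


Grid: 3 x 8 boxes, i.e. 4 rows and 9 columns of dots.
Horizontal edges: (rows + 1) * cols = 4 * 8 = 32
Vertical edges: rows * (cols + 1) = 3 * 9 = 27
Total edges: 32 + 27 = 59
Edges drawn: 24
Remaining: 59 - 24 = 35

35


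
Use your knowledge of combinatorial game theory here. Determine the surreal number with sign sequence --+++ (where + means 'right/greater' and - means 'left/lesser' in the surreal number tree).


Sign expansion: --+++
Rule: track bounds (lo, hi), initially (-inf, +inf). On '+', the current value becomes lo and we move to the simplest number in (value, hi): value + 1 if hi = +inf, otherwise the midpoint (value + hi)/2. On '-', the current value becomes hi and we move to value - 1 if lo = -inf, otherwise the midpoint (lo + value)/2.
Start at 0.
Step 1: sign = -, move left. Bounds: (-inf, 0). Value = -1
Step 2: sign = -, move left. Bounds: (-inf, -1). Value = -2
Step 3: sign = +, move right. Bounds: (-2, -1). Value = -3/2
Step 4: sign = +, move right. Bounds: (-3/2, -1). Value = -5/4
Step 5: sign = +, move right. Bounds: (-5/4, -1). Value = -9/8
The surreal number with sign expansion --+++ is -9/8.

-9/8


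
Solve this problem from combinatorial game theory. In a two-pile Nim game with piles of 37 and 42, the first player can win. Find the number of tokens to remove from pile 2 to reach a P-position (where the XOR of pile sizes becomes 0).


Piles: 37 and 42
Current XOR: 37 XOR 42 = 15 (non-zero, so this is an N-position).
To make the XOR zero, we need to find a move that balances the piles.
For pile 2 (size 42): target = 42 XOR 15 = 37
We reduce pile 2 from 42 to 37.
Tokens removed: 42 - 37 = 5
Verification: 37 XOR 37 = 0

5


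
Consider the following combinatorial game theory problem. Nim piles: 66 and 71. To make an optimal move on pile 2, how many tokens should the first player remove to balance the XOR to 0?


Piles: 66 and 71
Current XOR: 66 XOR 71 = 5 (non-zero, so this is an N-position).
To make the XOR zero, we need to find a move that balances the piles.
For pile 2 (size 71): target = 71 XOR 5 = 66
We reduce pile 2 from 71 to 66.
Tokens removed: 71 - 66 = 5
Verification: 66 XOR 66 = 0

5


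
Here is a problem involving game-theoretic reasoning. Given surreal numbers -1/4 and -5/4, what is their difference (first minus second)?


x = -1/4, y = -5/4
Converting to common denominator: 4
x = -1/4, y = -5/4
x - y = -1/4 - -5/4 = 1

1


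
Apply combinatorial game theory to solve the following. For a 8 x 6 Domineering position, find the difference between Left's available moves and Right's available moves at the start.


Board is 8 x 6 (rows x cols).
Left (vertical) placements: (rows-1) * cols = 7 * 6 = 42
Right (horizontal) placements: rows * (cols-1) = 8 * 5 = 40
Advantage = Left - Right = 42 - 40 = 2

2


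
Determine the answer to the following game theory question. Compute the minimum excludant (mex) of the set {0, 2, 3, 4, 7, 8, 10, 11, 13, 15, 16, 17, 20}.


Set = {0, 2, 3, 4, 7, 8, 10, 11, 13, 15, 16, 17, 20}
0 is in the set.
1 is NOT in the set. This is the mex.
mex = 1

1


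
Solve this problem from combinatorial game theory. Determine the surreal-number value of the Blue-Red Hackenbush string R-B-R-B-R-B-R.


Edges (from ground): R-B-R-B-R-B-R
By Berlekamp's sign-expansion rule, a Blue-Red Hackenbush stalk has the value of the surreal number whose sign sequence is the edge sequence with B -> + and R -> -.
Sign sequence: -+-+-+-
Trace the sign expansion in the surreal number tree, starting from 0:
Edge 1: R (sign -) -> bounds (-inf, 0), value = -1
Edge 2: B (sign +) -> bounds (-1, 0), value = -1/2
Edge 3: R (sign -) -> bounds (-1, -1/2), value = -3/4
Edge 4: B (sign +) -> bounds (-3/4, -1/2), value = -5/8
Edge 5: R (sign -) -> bounds (-3/4, -5/8), value = -11/16
Edge 6: B (sign +) -> bounds (-11/16, -5/8), value = -21/32
Edge 7: R (sign -) -> bounds (-11/16, -21/32), value = -43/64
Game value = -43/64

-43/64


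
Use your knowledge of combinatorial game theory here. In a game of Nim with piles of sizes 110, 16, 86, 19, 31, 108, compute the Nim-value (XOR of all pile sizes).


We need the XOR (exclusive or) of all pile sizes.
After XOR-ing pile 1 (size 110): 0 XOR 110 = 110
After XOR-ing pile 2 (size 16): 110 XOR 16 = 126
After XOR-ing pile 3 (size 86): 126 XOR 86 = 40
After XOR-ing pile 4 (size 19): 40 XOR 19 = 59
After XOR-ing pile 5 (size 31): 59 XOR 31 = 36
After XOR-ing pile 6 (size 108): 36 XOR 108 = 72
The Nim-value of this position is 72.

72


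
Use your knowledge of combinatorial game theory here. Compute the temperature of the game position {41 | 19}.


The game is {41 | 19}, a switch {a | b} with numbers a > b.
Cooling {a | b} by t gives {a - t | b + t}, which stops being hot when a - t = b + t, i.e. at t = (a - b)/2. So the temperature of a switch is (a - b)/2.
Temperature = (Left option - Right option) / 2
= (41 - (19)) / 2
= 22 / 2
= 11

11


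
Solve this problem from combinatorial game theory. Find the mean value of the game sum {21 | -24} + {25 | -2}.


G1 = {21 | -24}, G2 = {25 | -2}
Each is a switch {a | b} with numbers a > b; its mean value is (a + b)/2, and mean value is additive over game sums: m(G1 + G2) = m(G1) + m(G2).
Mean of G1 = (21 + (-24))/2 = -3/2 = -3/2
Mean of G2 = (25 + (-2))/2 = 23/2 = 23/2
Mean of G1 + G2 = -3/2 + 23/2 = 10

10


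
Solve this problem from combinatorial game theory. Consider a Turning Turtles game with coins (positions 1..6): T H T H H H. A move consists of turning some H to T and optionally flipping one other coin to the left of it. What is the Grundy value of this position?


Coins: T H T H H H
Key fact: a single head at position k behaves exactly like a Nim heap of size k (turning it to T and optionally flipping a coin at j < k corresponds to moving the heap from k to j, or to 0), and heads combine as a disjunctive sum (two heads at the same place would cancel, matching j XOR j = 0). So the Nim-value is the XOR of the 1-indexed positions of the heads.
Face-up positions (1-indexed): [2, 4, 5, 6]
XOR 0 with 2: 0 XOR 2 = 2
XOR 2 with 4: 2 XOR 4 = 6
XOR 6 with 5: 6 XOR 5 = 3
XOR 3 with 6: 3 XOR 6 = 5
Nim-value = 5

5


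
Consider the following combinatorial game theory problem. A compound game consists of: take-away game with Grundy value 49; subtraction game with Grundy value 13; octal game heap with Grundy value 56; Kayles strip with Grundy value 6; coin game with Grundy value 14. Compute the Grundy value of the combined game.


By the Sprague-Grundy theorem, the Grundy value of a sum of games is the XOR of individual Grundy values.
take-away game: Grundy value = 49. Running XOR: 0 XOR 49 = 49
subtraction game: Grundy value = 13. Running XOR: 49 XOR 13 = 60
octal game heap: Grundy value = 56. Running XOR: 60 XOR 56 = 4
Kayles strip: Grundy value = 6. Running XOR: 4 XOR 6 = 2
coin game: Grundy value = 14. Running XOR: 2 XOR 14 = 12
The combined Grundy value is 12.

12


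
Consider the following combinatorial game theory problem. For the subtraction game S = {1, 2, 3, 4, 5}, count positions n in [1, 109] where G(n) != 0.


Subtraction set S = {1, 2, 3, 4, 5}, so G(n) = n mod 6.
G(n) = 0 when n is a multiple of 6.
Multiples of 6 in [1, 109]: 18
N-positions (nonzero Grundy) = 109 - 18 = 91

91


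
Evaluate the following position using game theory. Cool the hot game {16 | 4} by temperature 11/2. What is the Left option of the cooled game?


Original game: {16 | 4} (a switch {a | b} with a > b).
Cooling by t (for t below the temperature (a - b)/2 = 6) taxes each move by t: {a | b} cooled by t is {a - t | b + t}.
Cooling amount: t = 11/2
Cooled Left option: 16 - 11/2 = 21/2
Cooled Right option: 4 + 11/2 = 19/2
Cooled game: {21/2 | 19/2}
Left option = 21/2

21/2


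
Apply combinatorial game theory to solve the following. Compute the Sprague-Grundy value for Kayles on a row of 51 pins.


Kayles: a move removes 1 or 2 adjacent pins from a contiguous row.
Removing pins from a row of k leaves two independent rows (a, b) with a + b = k - 1 (one pin) or a + b = k - 2 (two pins); an end removal gives a = 0.
By Sprague-Grundy, G(k) = mex{ G(a) XOR G(b) } over all these splits. G(0) = 0.
G(1): splits (0,0):0^0=0 -> mex({0}) = 1
G(2): splits (0,1):0^1=1 (0,0):0^0=0 -> mex({0, 1}) = 2
G(3): splits (0,2):0^2=2 (1,1):1^1=0 (0,1):0^1=1 -> mex({0, 1, 2}) = 3
G(4): splits (0,3):0^3=3 (1,2):1^2=3 (0,2):0^2=2 (1,1):1^1=0 -> mex({0, 2, 3}) = 1
G(5): splits (0,4):0^1=1 (1,3):1^3=2 (2,2):2^2=0 (0,3):0^3=3 (1,2):1^2=3 -> mex({0, 1, 2, 3}) = 4
G(6) = mex({0, 1, 2, 4}) = 3
G(7) = mex({0, 1, 3, 4, 5}) = 2
G(8) = mex({0, 2, 3, 5, 6}) = 1
G(9) = mex({0, 1, 2, 3, 6, 7}) = 4
G(10) = mex({0, 1, 3, 4, 5, 7}) = 2
G(11) = mex({0, 1, 2, 3, 4, 5}) = 6
G(12) = mex({0, 1, 2, 3, 5, 6, 7}) = 4
G(13) = mex({0, 2, 3, 4, 6, 7}) = 1
G(14) = mex({0, 1, 4, 5, 6, 7}) = 2
G(15) = mex({0, 1, 2, 3, 4, 5, 6}) = 7
G(16) = mex({0, 2, 3, 5, 6, 7}) = 1
G(17) = mex({0, 1, 2, 3, 5, 6, 7}) = 4
G(18) = mex({0, 1, 2, 4, 5, 6}) = 3
G(19) = mex({0, 1, 3, 4, 5, 7}) = 2
G(20) = mex({0, 2, 3, 4, 5, 6, 7}) = 1
G(21) = mex({0, 1, 2, 3, 5, 6, 7}) = 4
G(22) = mex({0, 1, 2, 3, 4, 5, 7}) = 6
G(23) = mex({0, 1, 2, 3, 4, 5, 6}) = 7
G(24) = mex({0, 1, 2, 3, 5, 6, 7}) = 4
G(25) = mex({0, 2, 3, 4, 6, 7}) = 1
G(26) = mex({0, 1, 3, 4, 5, 6, 7}) = 2
G(27) = mex({0, 1, 2, 3, 4, 5, 6, 7}) = 8
G(28) = mex({0, 1, 2, 3, 4, 6, 7, 8}) = 5
G(29) = mex({0, 1, 2, 3, 5, 6, 7, 8, 9}) = 4
G(30) = mex({0, 1, 2, 3, 4, 5, 6, 9, 10}) = 7
G(31) = mex({0, 1, 3, 4, 5, 7, 10, 11}) = 2
G(32) = mex({0, 2, 3, 4, 5, 6, 7, 9, 11}) = 1
G(33) = mex({0, 1, 2, 3, 4, 5, 6, 7, 9, 12}) = 8
G(34) = mex({0, 1, 2, 3, 4, 5, 7, 8, 11, 12}) = 6
G(35) = mex({0, 1, 2, 3, 4, 5, 6, 8, 9, 10, 11}) = 7
G(36) = mex({0, 1, 2, 3, 5, 6, 7, 9, 10}) = 4
G(37) = mex({0, 2, 3, 4, 6, 7, 9, 10, 11, 12}) = 1
G(38) = mex({0, 1, 3, 4, 5, 6, 7, 9, 10, 11, 12}) = 2
G(39) = mex({0, 1, 2, 4, 5, 6, 7, 9, 10, 12, 14}) = 3
G(40) = mex({0, 2, 3, 4, 6, 7, 11, 12, 14}) = 1
G(41) = mex({0, 1, 2, 3, 5, 6, 7, 9, 10, 11, 12}) = 4
G(42) = mex({0, 1, 2, 3, 4, 5, 6, 9, 10}) = 7
G(43) = mex({0, 1, 3, 4, 5, 7, 9, 10, 12, 15}) = 2
G(44) = mex({0, 2, 3, 4, 5, 6, 7, 9, 10, 12, 15}) = 1
G(45) = mex({0, 1, 2, 3, 4, 5, 6, 7, 9, 10, 12, 14}) = 8
G(46) = mex({0, 1, 3, 4, 5, 7, 8, 11, 12, 14}) = 2
G(47) = mex({0, 1, 2, 3, 4, 5, 6, 8, 9, 10, 11, 12}) = 7
G(48) = mex({0, 1, 2, 3, 5, 6, 7, 9, 10}) = 4
G(49) = mex({0, 2, 3, 4, 6, 7, 9, 10, 11, 12, 15}) = 1
G(50) = mex({0, 1, 4, 5, 6, 7, 9, 11, 12, 14, 15}) = 2
G(51) = mex({0, 1, 2, 3, 4, 5, 6, 7, 9, 12, 14, 15}) = 8
Therefore G(51) = 8.

8


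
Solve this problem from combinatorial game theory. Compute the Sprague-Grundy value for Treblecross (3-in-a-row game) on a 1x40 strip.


Treblecross: place X on empty cells; 3-in-a-row wins.
Playing within two cells of an existing X lets the opponent win at once, so sensible play treats the cells i-2..i+2 around each X as dead. The player left with no safe cell loses, so this is a normal-play take-away game on strips of safe cells.
Placing X at cell i (0-indexed) of a strip of k safe cells leaves independent strips of sizes max(0, i-2) and max(0, k-i-3). Hence G(k) = mex{ G(max(0,i-2)) XOR G(max(0,k-i-3)) : 0 <= i < k }, with G(0) = 0.
G(1): splits (0,0):0^0=0 -> mex({0}) = 1
G(2): splits (0,0):0^0=0 -> mex({0}) = 1
G(3): splits (0,0):0^0=0 -> mex({0}) = 1
G(4): splits (0,1):0^1=1 (0,0):0^0=0 -> mex({0, 1}) = 2
G(5): splits (0,2):0^1=1 (0,1):0^1=1 (0,0):0^0=0 -> mex({0, 1}) = 2
G(6) = mex({1}) = 0
G(7) = mex({0, 1, 2}) = 3
G(8) = mex({0, 1, 2}) = 3
G(9) = mex({0, 2}) = 1
G(10) = mex({0, 2, 3}) = 1
G(11) = mex({0, 3}) = 1
G(12) = mex({1, 3}) = 0
G(13) = mex({0, 1, 2, 3}) = 4
G(14) = mex({0, 1, 2}) = 3
G(15) = mex({0, 1, 2}) = 3
G(16) = mex({0, 1, 2, 4}) = 3
G(17) = mex({0, 1, 3, 4}) = 2
G(18) = mex({0, 1, 3, 4}) = 2
G(19) = mex({0, 1, 3, 5}) = 2
G(20) = mex({0, 1, 2, 3, 5}) = 4
G(21) = mex({0, 1, 2, 3, 5}) = 4
G(22) = mex({1, 2, 6}) = 0
G(23) = mex({0, 1, 2, 3, 4, 6}) = 5
G(24) = mex({0, 1, 2, 3, 4}) = 5
G(25) = mex({0, 1, 3, 4, 7}) = 2
G(26) = mex({0, 1, 3, 4, 5, 7}) = 2
G(27) = mex({0, 1, 3, 5}) = 2
G(28) = mex({0, 1, 2, 5}) = 3
G(29) = mex({0, 1, 2, 4, 5, 6}) = 3
G(30) = mex({1, 2, 4, 6}) = 0
G(31) = mex({0, 1, 2, 3, 4, 6}) = 5
G(32) = mex({1, 2, 3, 4, 7}) = 0
G(33) = mex({0, 3, 7}) = 1
G(34) = mex({0, 2, 3, 5, 7}) = 1
G(35) = mex({0, 2, 3, 5, 6}) = 1
G(36) = mex({0, 1, 2, 5, 6}) = 3
G(37) = mex({0, 1, 2, 4, 5, 6}) = 3
G(38) = mex({0, 1, 2, 4}) = 3
G(39) = mex({0, 1, 2, 3, 4, 7}) = 5
G(40) = mex({0, 1, 2, 3, 4, 5, 7}) = 6
Therefore G(40) = 6.

6


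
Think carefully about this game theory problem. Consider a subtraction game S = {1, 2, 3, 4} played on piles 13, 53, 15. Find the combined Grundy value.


Subtraction set: {1, 2, 3, 4}
For this subtraction set, G(n) = n mod 5 (period = max + 1 = 5).
Pile 1 (size 13): G(13) = 13 mod 5 = 3
Pile 2 (size 53): G(53) = 53 mod 5 = 3
Pile 3 (size 15): G(15) = 15 mod 5 = 0
Total Grundy value = XOR of all: 3 XOR 3 XOR 0 = 0

0


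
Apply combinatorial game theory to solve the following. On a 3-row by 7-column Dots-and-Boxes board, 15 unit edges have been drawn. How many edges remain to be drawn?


Grid: 3 x 7 boxes, i.e. 4 rows and 8 columns of dots.
Horizontal edges: (rows + 1) * cols = 4 * 7 = 28
Vertical edges: rows * (cols + 1) = 3 * 8 = 24
Total edges: 28 + 24 = 52
Edges drawn: 15
Remaining: 52 - 15 = 37

37


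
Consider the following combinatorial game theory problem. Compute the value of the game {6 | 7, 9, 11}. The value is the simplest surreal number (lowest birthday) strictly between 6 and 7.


Left options: {6}, max = 6
Right options: {7, 9, 11}, min = 7
All options are numbers and max(Left) < min(Right), so by the simplicity theorem the value is the simplest (earliest-born) number strictly between 6 and 7.
No integer lies strictly between 6 and 7, so the value is the dyadic rational m/2^k in the interval with the smallest k (then m odd); search k = 1, 2, ...:
Denominator 2: 13/2 lies strictly between 6 and 7 -- found.
The simplest number in the interval is 13/2.
Game value = 13/2

13/2


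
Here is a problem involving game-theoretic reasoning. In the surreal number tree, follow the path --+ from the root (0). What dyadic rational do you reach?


Sign expansion: --+
Rule: track bounds (lo, hi), initially (-inf, +inf). On '+', the current value becomes lo and we move to the simplest number in (value, hi): value + 1 if hi = +inf, otherwise the midpoint (value + hi)/2. On '-', the current value becomes hi and we move to value - 1 if lo = -inf, otherwise the midpoint (lo + value)/2.
Start at 0.
Step 1: sign = -, move left. Bounds: (-inf, 0). Value = -1
Step 2: sign = -, move left. Bounds: (-inf, -1). Value = -2
Step 3: sign = +, move right. Bounds: (-2, -1). Value = -3/2
The surreal number with sign expansion --+ is -3/2.

-3/2


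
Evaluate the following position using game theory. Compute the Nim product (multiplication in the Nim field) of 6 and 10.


Nim multiplication is bilinear over XOR: (u XOR v) * w = (u*w) XOR (v*w).
So we split each operand into its bit components and XOR the pairwise Nim products.
6 = 2 + 4 (as XOR of powers of 2).
10 = 2 + 8 (as XOR of powers of 2).
Using the standard Nim-product table on single bits:
  2*2 = 3,   2*4 = 8,   2*8 = 12,
  4*4 = 6,   4*8 = 11,  8*8 = 13,
and  1*x = x (identity), k*l = l*k (commutative).
Pairwise Nim products:
  2 * 2 = 3
  2 * 8 = 12
  4 * 2 = 8
  4 * 8 = 11
XOR them: 3 XOR 12 XOR 8 XOR 11 = 12.
Result: 6 * 10 = 12 (in Nim).

12


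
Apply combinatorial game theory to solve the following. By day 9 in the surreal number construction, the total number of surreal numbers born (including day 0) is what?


Day 0: {|} = 0 is born. Count = 1.
Day n: the number of surreal numbers born by day n is 2^(n+1) - 1.
By day 0: 2^1 - 1 = 1
By day 1: 2^2 - 1 = 3
By day 2: 2^3 - 1 = 7
By day 3: 2^4 - 1 = 15
By day 4: 2^5 - 1 = 31
By day 5: 2^6 - 1 = 63
By day 6: 2^7 - 1 = 127
By day 7: 2^8 - 1 = 255
By day 8: 2^9 - 1 = 511
By day 9: 2^10 - 1 = 1023
By day 9: 1023 surreal numbers.

1023


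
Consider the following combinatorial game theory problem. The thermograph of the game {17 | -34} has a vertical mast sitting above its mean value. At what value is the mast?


Game = {17 | -34}, a switch {a | b} with numbers a > b.
Its thermograph has left wall a - t and right wall b + t, which meet at t = (a - b)/2, where both equal (a + b)/2. So the mast (mean value) is at (a + b)/2.
Mean = (17 + (-34))/2 = -17/2 = -17/2

-17/2


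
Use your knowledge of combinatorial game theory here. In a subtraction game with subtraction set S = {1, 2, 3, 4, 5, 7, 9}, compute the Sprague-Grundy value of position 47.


The subtraction set is S = {1, 2, 3, 4, 5, 7, 9}.
G(k) = mex{ G(k - s) : s in S, s <= k }. We compute iteratively: G(0) = 0.
G(1) = mex({0}) = 1
G(2) = mex({0, 1}) = 2
G(3) = mex({0, 1, 2}) = 3
G(4) = mex({0, 1, 2, 3}) = 4
G(5) = mex({0, 1, 2, 3, 4}) = 5
G(6) = mex({1, 2, 3, 4, 5}) = 0
G(7) = mex({0, 2, 3, 4, 5}) = 1
G(8) = mex({0, 1, 3, 4, 5}) = 2
G(9) = mex({0, 1, 2, 4, 5}) = 3
G(10) = mex({0, 1, 2, 3, 5}) = 4
G(11) = mex({0, 1, 2, 3, 4}) = 5
G(12) = mex({1, 2, 3, 4, 5}) = 0
G(13) = mex({0, 2, 3, 4, 5}) = 1
G(14) = mex({0, 1, 3, 4, 5}) = 2
Observe that G(6)..G(14) = 0, 1, 2, 3, 4, 5, 0, 1, 2 repeats G(0)..G(8) = 0, 1, 2, 3, 4, 5, 0, 1, 2.
For k >= max(S) = 9, G(k) is determined by the previous 9 values G(k-9)..G(k-1); a window of 9 consecutive values has recurred shifted by 6, so by induction G(k + 6) = G(k) for all k >= 0: the sequence is periodic from the start with period 6.
One period: G(0..5) = 0, 1, 2, 3, 4, 5.
47 mod 6 = 5, so G(47) = G(5) = 5.

5


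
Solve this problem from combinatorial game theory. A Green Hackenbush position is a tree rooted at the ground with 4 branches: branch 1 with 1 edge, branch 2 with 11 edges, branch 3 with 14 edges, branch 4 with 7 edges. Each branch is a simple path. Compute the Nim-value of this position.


The tree has 4 branches from the ground vertex.
In Green Hackenbush, the Nim-value of a simple path of length k is k.
Branch 1: length 1, Nim-value = 1
Branch 2: length 11, Nim-value = 11
Branch 3: length 14, Nim-value = 14
Branch 4: length 7, Nim-value = 7
Total Nim-value = XOR of all branch values:
0 XOR 1 = 1
1 XOR 11 = 10
10 XOR 14 = 4
4 XOR 7 = 3
Nim-value of the tree = 3

3


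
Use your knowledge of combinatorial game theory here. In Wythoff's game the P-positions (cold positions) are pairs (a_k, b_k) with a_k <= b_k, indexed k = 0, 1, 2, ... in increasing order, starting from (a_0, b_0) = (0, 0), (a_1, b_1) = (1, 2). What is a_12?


By Wythoff's theorem, a_k = floor(k * phi) and b_k = floor(k * phi^2) = a_k + k, where phi = (1 + sqrt(5))/2 is the golden ratio.
phi = (1 + sqrt(5))/2 = 1.618034
k = 12
k * phi = 12 * 1.618034 = 19.416408
a_12 = floor(k * phi) = 19

19


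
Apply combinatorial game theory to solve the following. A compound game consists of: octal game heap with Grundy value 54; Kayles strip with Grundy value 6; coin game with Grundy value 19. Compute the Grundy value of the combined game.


By the Sprague-Grundy theorem, the Grundy value of a sum of games is the XOR of individual Grundy values.
octal game heap: Grundy value = 54. Running XOR: 0 XOR 54 = 54
Kayles strip: Grundy value = 6. Running XOR: 54 XOR 6 = 48
coin game: Grundy value = 19. Running XOR: 48 XOR 19 = 35
The combined Grundy value is 35.

35


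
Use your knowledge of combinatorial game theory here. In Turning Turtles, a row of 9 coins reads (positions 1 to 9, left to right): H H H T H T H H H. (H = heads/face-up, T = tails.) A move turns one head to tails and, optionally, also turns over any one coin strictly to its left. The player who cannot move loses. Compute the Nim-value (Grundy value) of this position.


Coins: H H H T H T H H H
Key fact: a single head at position k behaves exactly like a Nim heap of size k (turning it to T and optionally flipping a coin at j < k corresponds to moving the heap from k to j, or to 0), and heads combine as a disjunctive sum (two heads at the same place would cancel, matching j XOR j = 0). So the Nim-value is the XOR of the 1-indexed positions of the heads.
Face-up positions (1-indexed): [1, 2, 3, 5, 7, 8, 9]
XOR 0 with 1: 0 XOR 1 = 1
XOR 1 with 2: 1 XOR 2 = 3
XOR 3 with 3: 3 XOR 3 = 0
XOR 0 with 5: 0 XOR 5 = 5
XOR 5 with 7: 5 XOR 7 = 2
XOR 2 with 8: 2 XOR 8 = 10
XOR 10 with 9: 10 XOR 9 = 3
Nim-value = 3

3


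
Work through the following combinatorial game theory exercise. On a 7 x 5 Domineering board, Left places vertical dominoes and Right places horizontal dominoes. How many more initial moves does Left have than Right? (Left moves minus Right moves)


Board is 7 x 5 (rows x cols).
Left (vertical) placements: (rows-1) * cols = 6 * 5 = 30
Right (horizontal) placements: rows * (cols-1) = 7 * 4 = 28
Advantage = Left - Right = 30 - 28 = 2

2


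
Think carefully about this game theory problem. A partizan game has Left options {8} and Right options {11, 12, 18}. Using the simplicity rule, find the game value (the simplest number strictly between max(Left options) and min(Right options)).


Left options: {8}, max = 8
Right options: {11, 12, 18}, min = 11
All options are numbers and max(Left) < min(Right), so by the simplicity theorem the value is the simplest (earliest-born) number strictly between 8 and 11.
Integers 9 through 10 all lie strictly between 8 and 11.
Among integers, the simplest (lowest birthday = smallest |n|; 0 is born on day 0, +-n on day n) is 9.
No non-integer in the interval can be simpler: if x is a non-integer in the interval, then floor(x) or ceil(x) also lies in the interval (the interval contains an integer), and both are proper prefixes of x's sign expansion, i.e. born earlier. So the game value is 9.
Game value = 9

9


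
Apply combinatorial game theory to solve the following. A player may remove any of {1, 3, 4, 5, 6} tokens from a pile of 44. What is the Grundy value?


The subtraction set is S = {1, 3, 4, 5, 6}.
G(k) = mex{ G(k - s) : s in S, s <= k }. We compute iteratively: G(0) = 0.
G(1) = mex({0}) = 1
G(2) = mex({1}) = 0
G(3) = mex({0}) = 1
G(4) = mex({0, 1}) = 2
G(5) = mex({0, 1, 2}) = 3
G(6) = mex({0, 1, 3}) = 2
G(7) = mex({0, 1, 2}) = 3
G(8) = mex({0, 1, 2, 3}) = 4
G(9) = mex({1, 2, 3, 4}) = 0
G(10) = mex({0, 2, 3}) = 1
G(11) = mex({1, 2, 3, 4}) = 0
G(12) = mex({0, 2, 3, 4}) = 1
G(13) = mex({0, 1, 3, 4}) = 2
G(14) = mex({0, 1, 2, 4}) = 3
Observe that G(9)..G(14) = 0, 1, 0, 1, 2, 3 repeats G(0)..G(5) = 0, 1, 0, 1, 2, 3.
For k >= max(S) = 6, G(k) is determined by the previous 6 values G(k-6)..G(k-1); a window of 6 consecutive values has recurred shifted by 9, so by induction G(k + 9) = G(k) for all k >= 0: the sequence is periodic from the start with period 9.
One period: G(0..8) = 0, 1, 0, 1, 2, 3, 2, 3, 4.
44 mod 9 = 8, so G(44) = G(8) = 4.

4


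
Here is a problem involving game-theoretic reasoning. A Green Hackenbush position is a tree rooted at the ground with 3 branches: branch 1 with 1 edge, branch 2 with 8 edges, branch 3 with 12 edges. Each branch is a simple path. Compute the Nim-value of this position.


The tree has 3 branches from the ground vertex.
In Green Hackenbush, the Nim-value of a simple path of length k is k.
Branch 1: length 1, Nim-value = 1
Branch 2: length 8, Nim-value = 8
Branch 3: length 12, Nim-value = 12
Total Nim-value = XOR of all branch values:
0 XOR 1 = 1
1 XOR 8 = 9
9 XOR 12 = 5
Nim-value of the tree = 5

5


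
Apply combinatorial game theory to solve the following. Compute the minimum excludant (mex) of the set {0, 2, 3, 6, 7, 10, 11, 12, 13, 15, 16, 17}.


Set = {0, 2, 3, 6, 7, 10, 11, 12, 13, 15, 16, 17}
0 is in the set.
1 is NOT in the set. This is the mex.
mex = 1

1


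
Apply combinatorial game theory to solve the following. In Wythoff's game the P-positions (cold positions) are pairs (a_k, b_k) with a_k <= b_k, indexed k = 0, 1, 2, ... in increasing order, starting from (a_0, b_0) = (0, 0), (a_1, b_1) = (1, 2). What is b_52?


By Wythoff's theorem, a_k = floor(k * phi) and b_k = floor(k * phi^2) = a_k + k, where phi = (1 + sqrt(5))/2 is the golden ratio.
phi = (1 + sqrt(5))/2 = 1.618034
phi^2 = phi + 1 = 2.618034
k = 52
k * phi^2 = 52 * 2.618034 = 136.137767
b_52 = floor(k * phi^2) = 136 (check: a_52 + k = 84 + 52 = 136)

136


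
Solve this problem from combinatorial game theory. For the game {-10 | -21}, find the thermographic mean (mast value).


Game = {-10 | -21}, a switch {a | b} with numbers a > b.
Its thermograph has left wall a - t and right wall b + t, which meet at t = (a - b)/2, where both equal (a + b)/2. So the mast (mean value) is at (a + b)/2.
Mean = (-10 + (-21))/2 = -31/2 = -31/2

-31/2


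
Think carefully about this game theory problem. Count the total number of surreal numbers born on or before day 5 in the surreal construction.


Day 0: {|} = 0 is born. Count = 1.
Day n: the number of surreal numbers born by day n is 2^(n+1) - 1.
By day 0: 2^1 - 1 = 1
By day 1: 2^2 - 1 = 3
By day 2: 2^3 - 1 = 7
By day 3: 2^4 - 1 = 15
By day 4: 2^5 - 1 = 31
By day 5: 2^6 - 1 = 63
By day 5: 63 surreal numbers.

63


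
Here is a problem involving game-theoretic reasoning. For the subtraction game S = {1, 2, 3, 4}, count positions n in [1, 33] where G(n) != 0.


Subtraction set S = {1, 2, 3, 4}, so G(n) = n mod 5.
G(n) = 0 when n is a multiple of 5.
Multiples of 5 in [1, 33]: 6
N-positions (nonzero Grundy) = 33 - 6 = 27

27


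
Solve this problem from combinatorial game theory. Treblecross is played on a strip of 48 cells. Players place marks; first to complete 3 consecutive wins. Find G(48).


Treblecross: place X on empty cells; 3-in-a-row wins.
Playing within two cells of an existing X lets the opponent win at once, so sensible play treats the cells i-2..i+2 around each X as dead. The player left with no safe cell loses, so this is a normal-play take-away game on strips of safe cells.
Placing X at cell i (0-indexed) of a strip of k safe cells leaves independent strips of sizes max(0, i-2) and max(0, k-i-3). Hence G(k) = mex{ G(max(0,i-2)) XOR G(max(0,k-i-3)) : 0 <= i < k }, with G(0) = 0.
G(1): splits (0,0):0^0=0 -> mex({0}) = 1
G(2): splits (0,0):0^0=0 -> mex({0}) = 1
G(3): splits (0,0):0^0=0 -> mex({0}) = 1
G(4): splits (0,1):0^1=1 (0,0):0^0=0 -> mex({0, 1}) = 2
G(5): splits (0,2):0^1=1 (0,1):0^1=1 (0,0):0^0=0 -> mex({0, 1}) = 2
G(6) = mex({1}) = 0
G(7) = mex({0, 1, 2}) = 3
G(8) = mex({0, 1, 2}) = 3
G(9) = mex({0, 2}) = 1
G(10) = mex({0, 2, 3}) = 1
G(11) = mex({0, 3}) = 1
G(12) = mex({1, 3}) = 0
G(13) = mex({0, 1, 2, 3}) = 4
G(14) = mex({0, 1, 2}) = 3
G(15) = mex({0, 1, 2}) = 3
G(16) = mex({0, 1, 2, 4}) = 3
G(17) = mex({0, 1, 3, 4}) = 2
G(18) = mex({0, 1, 3, 4}) = 2
G(19) = mex({0, 1, 3, 5}) = 2
G(20) = mex({0, 1, 2, 3, 5}) = 4
G(21) = mex({0, 1, 2, 3, 5}) = 4
G(22) = mex({1, 2, 6}) = 0
G(23) = mex({0, 1, 2, 3, 4, 6}) = 5
G(24) = mex({0, 1, 2, 3, 4}) = 5
G(25) = mex({0, 1, 3, 4, 7}) = 2
G(26) = mex({0, 1, 3, 4, 5, 7}) = 2
G(27) = mex({0, 1, 3, 5}) = 2
G(28) = mex({0, 1, 2, 5}) = 3
G(29) = mex({0, 1, 2, 4, 5, 6}) = 3
G(30) = mex({1, 2, 4, 6}) = 0
G(31) = mex({0, 1, 2, 3, 4, 6}) = 5
G(32) = mex({1, 2, 3, 4, 7}) = 0
G(33) = mex({0, 3, 7}) = 1
G(34) = mex({0, 2, 3, 5, 7}) = 1
G(35) = mex({0, 2, 3, 5, 6}) = 1
G(36) = mex({0, 1, 2, 5, 6}) = 3
G(37) = mex({0, 1, 2, 4, 5, 6}) = 3
G(38) = mex({0, 1, 2, 4}) = 3
G(39) = mex({0, 1, 2, 3, 4, 7}) = 5
G(40) = mex({0, 1, 2, 3, 4, 5, 7}) = 6
G(41) = mex({0, 1, 2, 3, 5, 7}) = 4
G(42) = mex({0, 1, 2, 3, 5, 6, 7}) = 4
G(43) = mex({0, 2, 3, 5, 6}) = 1
G(44) = mex({1, 2, 3, 4, 5, 6}) = 0
G(45) = mex({0, 1, 2, 3, 4, 6, 7}) = 5
G(46) = mex({0, 1, 2, 3, 4, 7}) = 5
G(47) = mex({0, 1, 2, 3, 4, 5, 7}) = 6
G(48) = mex({0, 1, 2, 3, 4, 5, 7}) = 6
Therefore G(48) = 6.

6
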